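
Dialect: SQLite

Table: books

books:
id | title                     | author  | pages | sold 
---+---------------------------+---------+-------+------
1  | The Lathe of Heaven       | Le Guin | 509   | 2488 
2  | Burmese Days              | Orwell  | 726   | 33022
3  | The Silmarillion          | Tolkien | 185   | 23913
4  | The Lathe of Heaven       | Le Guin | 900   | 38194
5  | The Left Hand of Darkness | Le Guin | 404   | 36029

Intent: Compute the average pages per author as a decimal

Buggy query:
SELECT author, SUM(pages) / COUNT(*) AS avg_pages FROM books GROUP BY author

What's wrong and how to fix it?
Bug: SUM(pages) and COUNT(*) are both integers; the division truncates the fractional part

Fix: Cast one side to REAL so the division keeps the fractional part

Corrected query:
SELECT author, SUM(pages) * 1.0 / COUNT(*) AS avg_pages FROM books GROUP BY author

Result:
author  | avg_pages 
--------+-----------
Le Guin | 604.333333
Orwell  | 726       
Tolkien | 185       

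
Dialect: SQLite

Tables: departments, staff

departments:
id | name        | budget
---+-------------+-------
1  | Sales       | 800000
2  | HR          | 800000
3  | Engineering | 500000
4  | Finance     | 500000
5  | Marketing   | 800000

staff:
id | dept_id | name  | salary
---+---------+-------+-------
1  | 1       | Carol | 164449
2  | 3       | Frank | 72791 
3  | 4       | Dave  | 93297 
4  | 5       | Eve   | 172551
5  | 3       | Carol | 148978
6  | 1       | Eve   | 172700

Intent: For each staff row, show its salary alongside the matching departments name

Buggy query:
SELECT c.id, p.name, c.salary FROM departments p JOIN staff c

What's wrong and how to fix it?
Bug: JOIN with no ON clause produces a cartesian product; every staff row pairs with every departments row

Fix: Add ON c.dept_id = p.id to the JOIN

Corrected query:
SELECT c.id, p.name, c.salary FROM departments p JOIN staff c ON c.dept_id = p.id

Result:
id | name        | salary
---+-------------+-------
1  | Sales       | 164449
2  | Engineering | 72791 
3  | Finance     | 93297 
4  | Marketing   | 172551
5  | Engineering | 148978
6  | Sales       | 172700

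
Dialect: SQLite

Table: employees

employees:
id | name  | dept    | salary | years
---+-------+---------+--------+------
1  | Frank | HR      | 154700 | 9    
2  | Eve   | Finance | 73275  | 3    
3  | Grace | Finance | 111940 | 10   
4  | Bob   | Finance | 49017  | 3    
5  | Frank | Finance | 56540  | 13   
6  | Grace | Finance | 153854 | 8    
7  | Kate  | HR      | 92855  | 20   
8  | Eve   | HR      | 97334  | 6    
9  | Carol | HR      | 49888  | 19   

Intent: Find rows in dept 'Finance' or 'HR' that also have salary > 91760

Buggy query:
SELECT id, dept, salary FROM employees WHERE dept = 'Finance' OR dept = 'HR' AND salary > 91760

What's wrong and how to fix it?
Bug: Without parentheses, AND is evaluated before OR, so the salary filter only applies to the 'HR' branch

Fix: Add parentheses around the OR so the AND applies to both alternatives

Corrected query:
SELECT id, dept, salary FROM employees WHERE (dept = 'Finance' OR dept = 'HR') AND salary > 91760

Result:
id | dept    | salary
---+---------+-------
1  | HR      | 154700
3  | Finance | 111940
6  | Finance | 153854
7  | HR      | 92855 
8  | HR      | 97334 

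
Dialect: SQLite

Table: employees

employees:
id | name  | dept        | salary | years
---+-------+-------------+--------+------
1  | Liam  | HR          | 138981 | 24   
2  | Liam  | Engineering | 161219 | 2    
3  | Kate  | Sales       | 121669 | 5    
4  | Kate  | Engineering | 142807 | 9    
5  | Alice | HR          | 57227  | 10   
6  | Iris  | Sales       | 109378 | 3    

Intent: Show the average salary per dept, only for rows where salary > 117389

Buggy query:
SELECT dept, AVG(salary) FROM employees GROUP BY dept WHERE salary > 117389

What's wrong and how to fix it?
Bug: Row-level WHERE must come before GROUP BY in the clause order

Fix: Move the WHERE clause before GROUP BY

Corrected query:
SELECT dept, AVG(salary) FROM employees WHERE salary > 117389 GROUP BY dept

Result:
dept        | AVG(salary)
------------+------------
Engineering | 152013     
HR          | 138981     
Sales       | 121669     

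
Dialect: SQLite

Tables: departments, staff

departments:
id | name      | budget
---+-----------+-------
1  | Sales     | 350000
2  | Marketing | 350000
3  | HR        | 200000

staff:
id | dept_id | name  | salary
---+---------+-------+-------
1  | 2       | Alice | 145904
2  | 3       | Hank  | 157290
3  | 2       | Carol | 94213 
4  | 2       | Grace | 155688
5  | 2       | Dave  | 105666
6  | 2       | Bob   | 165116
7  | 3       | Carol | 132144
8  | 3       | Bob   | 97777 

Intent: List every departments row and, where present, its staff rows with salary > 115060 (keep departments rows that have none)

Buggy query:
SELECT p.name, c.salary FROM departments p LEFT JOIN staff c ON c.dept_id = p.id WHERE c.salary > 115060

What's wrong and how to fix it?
Bug: A WHERE condition on the right-hand table after LEFT JOIN drops unmatched parents

Fix: Put 'c.salary > 115060' in the JOIN's ON clause instead of WHERE

Corrected query:
SELECT p.name, c.salary FROM departments p LEFT JOIN staff c ON c.dept_id = p.id AND c.salary > 115060

Result:
name      | salary
----------+-------
Sales     | NULL  
Marketing | 145904
Marketing | 155688
Marketing | 165116
HR        | 132144
HR        | 157290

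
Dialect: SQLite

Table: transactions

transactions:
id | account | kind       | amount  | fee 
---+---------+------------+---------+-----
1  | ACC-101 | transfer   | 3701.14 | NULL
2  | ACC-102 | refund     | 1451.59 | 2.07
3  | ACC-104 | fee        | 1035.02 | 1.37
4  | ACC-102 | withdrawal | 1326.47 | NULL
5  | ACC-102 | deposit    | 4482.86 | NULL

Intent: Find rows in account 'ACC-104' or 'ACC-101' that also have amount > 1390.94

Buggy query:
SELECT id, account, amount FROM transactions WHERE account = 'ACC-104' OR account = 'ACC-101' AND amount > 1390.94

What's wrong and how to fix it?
Bug: AND binds tighter than OR, so this parses as account = 'ACC-104' OR (account = 'ACC-101' AND amount > 1390.94)

Fix: Add parentheses around the OR so the AND applies to both alternatives

Corrected query:
SELECT id, account, amount FROM transactions WHERE (account = 'ACC-104' OR account = 'ACC-101') AND amount > 1390.94

Result:
id | account | amount 
---+---------+--------
1  | ACC-101 | 3701.14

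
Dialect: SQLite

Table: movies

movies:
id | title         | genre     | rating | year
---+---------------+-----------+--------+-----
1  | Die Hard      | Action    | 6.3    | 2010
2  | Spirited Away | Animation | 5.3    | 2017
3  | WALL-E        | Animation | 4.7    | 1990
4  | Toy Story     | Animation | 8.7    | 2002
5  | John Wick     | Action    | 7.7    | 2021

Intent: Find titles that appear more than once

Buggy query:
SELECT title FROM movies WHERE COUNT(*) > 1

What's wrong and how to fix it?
Bug: COUNT(*) is an aggregate and cannot be used in WHERE

Fix: Group first, then use HAVING for the count condition

Corrected query:
SELECT title FROM movies GROUP BY title HAVING COUNT(*) > 1

Result:
(no rows)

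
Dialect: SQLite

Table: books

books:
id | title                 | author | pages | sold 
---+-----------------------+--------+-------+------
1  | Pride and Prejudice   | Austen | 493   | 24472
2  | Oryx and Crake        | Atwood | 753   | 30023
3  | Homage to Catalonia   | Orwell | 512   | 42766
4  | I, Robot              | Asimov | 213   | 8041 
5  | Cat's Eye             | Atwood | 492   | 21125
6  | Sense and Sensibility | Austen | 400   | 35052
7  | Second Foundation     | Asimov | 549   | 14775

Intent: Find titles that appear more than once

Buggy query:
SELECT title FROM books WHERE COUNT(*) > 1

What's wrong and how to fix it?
Bug: COUNT(*) is an aggregate and cannot be used in WHERE

Fix: GROUP BY title, then filter groups with HAVING COUNT(*) > 1

Corrected query:
SELECT title FROM books GROUP BY title HAVING COUNT(*) > 1

Result:
(no rows)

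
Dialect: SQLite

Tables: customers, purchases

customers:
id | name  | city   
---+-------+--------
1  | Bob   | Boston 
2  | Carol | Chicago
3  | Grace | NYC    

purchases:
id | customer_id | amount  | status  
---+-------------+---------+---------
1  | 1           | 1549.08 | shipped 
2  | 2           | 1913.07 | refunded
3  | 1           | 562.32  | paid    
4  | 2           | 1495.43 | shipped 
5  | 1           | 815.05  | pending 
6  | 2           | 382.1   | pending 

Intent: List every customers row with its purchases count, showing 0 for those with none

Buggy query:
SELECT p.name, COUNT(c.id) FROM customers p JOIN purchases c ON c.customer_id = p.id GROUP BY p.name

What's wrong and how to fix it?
Bug: INNER JOIN drops customers rows that have no matching purchases rows

Fix: Use LEFT JOIN so parents without children still appear (COUNT(c.id) gives 0)

Corrected query:
SELECT p.name, COUNT(c.id) FROM customers p LEFT JOIN purchases c ON c.customer_id = p.id GROUP BY p.name

Result:
name  | COUNT(c.id)
------+------------
Bob   | 3          
Carol | 3          
Grace | 0          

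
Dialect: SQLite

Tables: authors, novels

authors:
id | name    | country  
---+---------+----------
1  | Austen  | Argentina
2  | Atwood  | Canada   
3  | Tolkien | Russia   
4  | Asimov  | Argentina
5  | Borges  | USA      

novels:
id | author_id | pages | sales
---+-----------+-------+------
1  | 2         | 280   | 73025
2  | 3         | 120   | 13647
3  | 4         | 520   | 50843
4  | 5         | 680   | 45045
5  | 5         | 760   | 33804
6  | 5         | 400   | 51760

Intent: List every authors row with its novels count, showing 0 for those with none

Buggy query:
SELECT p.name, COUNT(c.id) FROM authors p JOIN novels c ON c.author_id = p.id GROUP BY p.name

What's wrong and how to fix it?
Bug: INNER JOIN drops authors rows that have no matching novels rows

Fix: Switch to LEFT JOIN to retain unmatched parent rows

Corrected query:
SELECT p.name, COUNT(c.id) FROM authors p LEFT JOIN novels c ON c.author_id = p.id GROUP BY p.name

Result:
name    | COUNT(c.id)
--------+------------
Asimov  | 1          
Atwood  | 1          
Austen  | 0          
Borges  | 3          
Tolkien | 1          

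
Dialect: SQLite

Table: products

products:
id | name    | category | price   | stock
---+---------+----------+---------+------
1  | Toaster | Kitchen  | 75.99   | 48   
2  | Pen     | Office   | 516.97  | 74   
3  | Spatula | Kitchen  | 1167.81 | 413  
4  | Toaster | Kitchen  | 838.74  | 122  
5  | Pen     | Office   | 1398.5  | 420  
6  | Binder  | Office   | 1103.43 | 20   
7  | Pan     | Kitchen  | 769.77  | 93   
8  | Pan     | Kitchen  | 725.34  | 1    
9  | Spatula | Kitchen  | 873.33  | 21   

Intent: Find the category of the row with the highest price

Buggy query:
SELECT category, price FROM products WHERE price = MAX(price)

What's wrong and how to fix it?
Bug: WHERE is evaluated per row; an aggregate over the whole table isn't defined there

Fix: Use a subquery: WHERE price = (SELECT MAX(price) FROM products)

Corrected query:
SELECT category, price FROM products WHERE price = (SELECT MAX(price) FROM products)

Result:
category | price 
---------+-------
Office   | 1398.5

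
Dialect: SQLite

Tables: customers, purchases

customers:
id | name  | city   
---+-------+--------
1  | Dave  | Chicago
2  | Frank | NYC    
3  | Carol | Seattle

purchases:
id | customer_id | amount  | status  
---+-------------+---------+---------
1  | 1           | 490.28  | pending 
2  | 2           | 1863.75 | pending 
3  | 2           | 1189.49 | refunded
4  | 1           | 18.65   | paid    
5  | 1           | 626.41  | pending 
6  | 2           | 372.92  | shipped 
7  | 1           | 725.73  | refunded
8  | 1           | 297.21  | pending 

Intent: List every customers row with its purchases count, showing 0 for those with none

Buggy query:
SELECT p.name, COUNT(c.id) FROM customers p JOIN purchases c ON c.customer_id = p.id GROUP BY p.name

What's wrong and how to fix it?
Bug: An inner join excludes parents with zero children

Fix: Switch to LEFT JOIN to retain unmatched parent rows

Corrected query:
SELECT p.name, COUNT(c.id) FROM customers p LEFT JOIN purchases c ON c.customer_id = p.id GROUP BY p.name

Result:
name  | COUNT(c.id)
------+------------
Carol | 0          
Dave  | 5          
Frank | 3          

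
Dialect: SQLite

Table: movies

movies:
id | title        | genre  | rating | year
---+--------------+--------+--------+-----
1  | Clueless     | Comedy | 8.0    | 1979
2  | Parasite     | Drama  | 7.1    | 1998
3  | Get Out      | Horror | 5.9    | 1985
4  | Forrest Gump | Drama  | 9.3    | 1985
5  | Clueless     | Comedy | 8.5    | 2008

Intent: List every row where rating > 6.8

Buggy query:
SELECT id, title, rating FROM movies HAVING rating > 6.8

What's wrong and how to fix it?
Bug: This is a non-aggregate query (no GROUP BY, no aggregates), so in SQLite the HAVING clause is invalid here; a row-level condition belongs in WHERE

Fix: Use WHERE for row-level filtering

Corrected query:
SELECT id, title, rating FROM movies WHERE rating > 6.8

Result:
id | title        | rating
---+--------------+-------
1  | Clueless     | 8     
2  | Parasite     | 7.1   
4  | Forrest Gump | 9.3   
5  | Clueless     | 8.5   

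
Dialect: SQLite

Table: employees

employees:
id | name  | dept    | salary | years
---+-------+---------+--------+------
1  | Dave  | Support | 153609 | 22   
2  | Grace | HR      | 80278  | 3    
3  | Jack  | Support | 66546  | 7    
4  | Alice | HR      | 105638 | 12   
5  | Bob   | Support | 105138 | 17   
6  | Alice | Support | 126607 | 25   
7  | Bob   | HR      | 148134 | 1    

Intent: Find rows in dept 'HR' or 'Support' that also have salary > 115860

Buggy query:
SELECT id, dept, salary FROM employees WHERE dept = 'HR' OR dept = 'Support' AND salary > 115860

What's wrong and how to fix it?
Bug: AND binds tighter than OR, so this parses as dept = 'HR' OR (dept = 'Support' AND salary > 115860)

Fix: Group the OR with parentheses (or use IN), then AND the threshold

Corrected query:
SELECT id, dept, salary FROM employees WHERE (dept = 'HR' OR dept = 'Support') AND salary > 115860

Result:
id | dept    | salary
---+---------+-------
1  | Support | 153609
6  | Support | 126607
7  | HR      | 148134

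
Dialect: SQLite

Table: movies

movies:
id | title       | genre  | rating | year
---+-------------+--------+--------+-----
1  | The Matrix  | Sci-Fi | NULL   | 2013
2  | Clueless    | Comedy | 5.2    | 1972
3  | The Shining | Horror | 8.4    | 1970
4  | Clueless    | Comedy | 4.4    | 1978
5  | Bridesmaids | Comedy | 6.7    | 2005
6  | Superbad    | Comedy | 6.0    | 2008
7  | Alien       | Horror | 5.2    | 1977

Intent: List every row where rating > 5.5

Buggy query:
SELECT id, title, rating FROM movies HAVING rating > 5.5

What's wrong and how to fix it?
Bug: HAVING filters the output of aggregation, but this query has no GROUP BY and no aggregate functions, so SQLite rejects it (HAVING clause on a non-aggregate query); the condition here is per row

Fix: Replace HAVING with WHERE since the condition applies to individual rows

Corrected query:
SELECT id, title, rating FROM movies WHERE rating > 5.5

Result:
id | title       | rating
---+-------------+-------
3  | The Shining | 8.4   
5  | Bridesmaids | 6.7   
6  | Superbad    | 6     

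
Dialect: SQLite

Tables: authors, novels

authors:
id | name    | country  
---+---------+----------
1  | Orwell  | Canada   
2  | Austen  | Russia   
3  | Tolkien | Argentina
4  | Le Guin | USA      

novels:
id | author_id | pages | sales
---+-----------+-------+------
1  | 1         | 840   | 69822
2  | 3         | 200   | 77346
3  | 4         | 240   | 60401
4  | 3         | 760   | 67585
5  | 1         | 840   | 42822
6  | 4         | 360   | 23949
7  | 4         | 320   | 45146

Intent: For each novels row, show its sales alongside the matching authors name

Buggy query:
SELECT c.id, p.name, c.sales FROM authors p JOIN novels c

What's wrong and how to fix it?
Bug: Missing join condition: each novels row is matched to all authors rows instead of just its own

Fix: Add ON c.author_id = p.id to the JOIN

Corrected query:
SELECT c.id, p.name, c.sales FROM authors p JOIN novels c ON c.author_id = p.id

Result:
id | name    | sales
---+---------+------
1  | Orwell  | 69822
2  | Tolkien | 77346
3  | Le Guin | 60401
4  | Tolkien | 67585
5  | Orwell  | 42822
6  | Le Guin | 23949
7  | Le Guin | 45146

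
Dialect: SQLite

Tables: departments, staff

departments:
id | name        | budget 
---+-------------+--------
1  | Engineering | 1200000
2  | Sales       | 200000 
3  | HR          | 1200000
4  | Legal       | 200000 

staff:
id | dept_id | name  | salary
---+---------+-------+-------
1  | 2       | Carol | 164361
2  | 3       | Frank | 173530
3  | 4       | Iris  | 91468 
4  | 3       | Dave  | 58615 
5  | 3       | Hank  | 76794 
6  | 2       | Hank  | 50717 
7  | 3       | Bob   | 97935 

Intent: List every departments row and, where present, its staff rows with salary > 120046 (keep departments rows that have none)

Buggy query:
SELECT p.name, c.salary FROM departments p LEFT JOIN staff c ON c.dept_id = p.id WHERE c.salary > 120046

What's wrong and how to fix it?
Bug: A WHERE condition on the right-hand table after LEFT JOIN drops unmatched parents

Fix: Put 'c.salary > 120046' in the JOIN's ON clause instead of WHERE

Corrected query:
SELECT p.name, c.salary FROM departments p LEFT JOIN staff c ON c.dept_id = p.id AND c.salary > 120046

Result:
name        | salary
------------+-------
Engineering | NULL  
Sales       | 164361
HR          | 173530
Legal       | NULL  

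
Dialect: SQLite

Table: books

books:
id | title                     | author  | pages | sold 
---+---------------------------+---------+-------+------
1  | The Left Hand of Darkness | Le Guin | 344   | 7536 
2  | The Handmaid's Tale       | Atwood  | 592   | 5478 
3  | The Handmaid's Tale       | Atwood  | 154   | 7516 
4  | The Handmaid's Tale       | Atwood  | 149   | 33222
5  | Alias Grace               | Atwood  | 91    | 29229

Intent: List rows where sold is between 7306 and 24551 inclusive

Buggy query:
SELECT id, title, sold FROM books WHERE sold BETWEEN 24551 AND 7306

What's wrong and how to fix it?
Bug: BETWEEN expects the lower bound first; with 24551 AND 7306 the range is empty

Fix: Write BETWEEN 7306 AND 24551

Corrected query:
SELECT id, title, sold FROM books WHERE sold BETWEEN 7306 AND 24551

Result:
id | title                     | sold
---+---------------------------+-----
1  | The Left Hand of Darkness | 7536
3  | The Handmaid's Tale       | 7516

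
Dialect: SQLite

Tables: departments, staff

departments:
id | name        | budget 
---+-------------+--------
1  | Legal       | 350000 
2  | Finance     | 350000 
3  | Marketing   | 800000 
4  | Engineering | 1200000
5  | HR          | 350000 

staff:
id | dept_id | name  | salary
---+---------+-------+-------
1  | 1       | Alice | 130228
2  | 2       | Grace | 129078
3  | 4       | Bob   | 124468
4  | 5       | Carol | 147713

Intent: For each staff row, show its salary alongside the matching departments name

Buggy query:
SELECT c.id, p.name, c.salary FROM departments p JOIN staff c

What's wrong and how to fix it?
Bug: JOIN with no ON clause produces a cartesian product; every staff row pairs with every departments row

Fix: Add ON c.dept_id = p.id to the JOIN

Corrected query:
SELECT c.id, p.name, c.salary FROM departments p JOIN staff c ON c.dept_id = p.id

Result:
id | name        | salary
---+-------------+-------
1  | Legal       | 130228
2  | Finance     | 129078
3  | Engineering | 124468
4  | HR          | 147713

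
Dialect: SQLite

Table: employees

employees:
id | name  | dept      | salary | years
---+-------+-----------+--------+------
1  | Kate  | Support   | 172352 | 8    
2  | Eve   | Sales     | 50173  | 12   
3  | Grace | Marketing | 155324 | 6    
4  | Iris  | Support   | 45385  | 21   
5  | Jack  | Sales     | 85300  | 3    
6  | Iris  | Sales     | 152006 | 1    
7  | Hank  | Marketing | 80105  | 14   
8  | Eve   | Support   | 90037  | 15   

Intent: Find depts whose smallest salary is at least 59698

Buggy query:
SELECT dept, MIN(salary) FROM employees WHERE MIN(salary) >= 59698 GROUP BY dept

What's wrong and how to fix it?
Bug: Aggregates like MIN are computed per group after WHERE runs

Fix: Replace WHERE with HAVING after the GROUP BY

Corrected query:
SELECT dept, MIN(salary) FROM employees GROUP BY dept HAVING MIN(salary) >= 59698

Result:
dept      | MIN(salary)
----------+------------
Marketing | 80105      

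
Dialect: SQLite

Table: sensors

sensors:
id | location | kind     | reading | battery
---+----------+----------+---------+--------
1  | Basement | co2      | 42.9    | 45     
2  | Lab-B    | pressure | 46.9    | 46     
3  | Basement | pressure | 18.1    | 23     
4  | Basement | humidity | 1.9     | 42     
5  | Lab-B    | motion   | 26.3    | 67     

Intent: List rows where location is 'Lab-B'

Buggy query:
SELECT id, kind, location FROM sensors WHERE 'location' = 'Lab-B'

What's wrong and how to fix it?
Bug: 'location' in single quotes is a string literal, not the column; the comparison is literal-vs-literal and never true

Fix: Remove the quotes around the column name (or use double quotes for an identifier)

Corrected query:
SELECT id, kind, location FROM sensors WHERE location = 'Lab-B'

Result:
id | kind     | location
---+----------+---------
2  | pressure | Lab-B   
5  | motion   | Lab-B   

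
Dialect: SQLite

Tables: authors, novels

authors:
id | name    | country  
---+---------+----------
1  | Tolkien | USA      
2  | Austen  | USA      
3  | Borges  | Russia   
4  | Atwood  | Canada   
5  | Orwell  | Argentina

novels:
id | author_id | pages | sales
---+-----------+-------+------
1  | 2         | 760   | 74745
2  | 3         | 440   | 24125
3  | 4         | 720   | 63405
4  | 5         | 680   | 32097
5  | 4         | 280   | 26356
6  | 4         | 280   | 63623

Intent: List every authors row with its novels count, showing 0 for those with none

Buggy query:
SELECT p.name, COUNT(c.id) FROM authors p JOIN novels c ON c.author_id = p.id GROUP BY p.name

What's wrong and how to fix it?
Bug: INNER JOIN drops authors rows that have no matching novels rows

Fix: Use LEFT JOIN so parents without children still appear (COUNT(c.id) gives 0)

Corrected query:
SELECT p.name, COUNT(c.id) FROM authors p LEFT JOIN novels c ON c.author_id = p.id GROUP BY p.name

Result:
name    | COUNT(c.id)
--------+------------
Atwood  | 3          
Austen  | 1          
Borges  | 1          
Orwell  | 1          
Tolkien | 0          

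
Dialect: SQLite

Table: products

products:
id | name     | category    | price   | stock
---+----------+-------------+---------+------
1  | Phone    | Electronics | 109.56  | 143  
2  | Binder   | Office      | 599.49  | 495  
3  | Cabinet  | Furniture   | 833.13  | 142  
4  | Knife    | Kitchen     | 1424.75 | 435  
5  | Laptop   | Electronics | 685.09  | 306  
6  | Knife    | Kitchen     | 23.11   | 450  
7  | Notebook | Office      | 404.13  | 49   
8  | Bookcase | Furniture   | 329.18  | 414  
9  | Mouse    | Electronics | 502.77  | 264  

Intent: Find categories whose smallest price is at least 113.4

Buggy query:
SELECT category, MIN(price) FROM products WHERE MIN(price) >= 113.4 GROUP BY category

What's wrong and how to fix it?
Bug: MIN() in WHERE is a misuse of aggregate

Fix: Replace WHERE with HAVING after the GROUP BY

Corrected query:
SELECT category, MIN(price) FROM products GROUP BY category HAVING MIN(price) >= 113.4

Result:
category  | MIN(price)
----------+-----------
Furniture | 329.18    
Office    | 404.13    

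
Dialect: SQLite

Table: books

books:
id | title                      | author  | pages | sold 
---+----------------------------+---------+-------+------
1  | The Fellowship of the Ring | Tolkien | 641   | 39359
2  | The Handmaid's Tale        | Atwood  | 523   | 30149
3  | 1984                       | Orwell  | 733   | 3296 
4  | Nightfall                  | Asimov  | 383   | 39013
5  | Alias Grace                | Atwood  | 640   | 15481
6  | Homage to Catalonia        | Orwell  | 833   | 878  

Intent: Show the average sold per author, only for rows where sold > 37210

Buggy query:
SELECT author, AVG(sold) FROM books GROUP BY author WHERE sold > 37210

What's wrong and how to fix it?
Bug: WHERE cannot follow GROUP BY

Fix: Move the WHERE clause before GROUP BY

Corrected query:
SELECT author, AVG(sold) FROM books WHERE sold > 37210 GROUP BY author

Result:
author  | AVG(sold)
--------+----------
Asimov  | 39013    
Tolkien | 39359    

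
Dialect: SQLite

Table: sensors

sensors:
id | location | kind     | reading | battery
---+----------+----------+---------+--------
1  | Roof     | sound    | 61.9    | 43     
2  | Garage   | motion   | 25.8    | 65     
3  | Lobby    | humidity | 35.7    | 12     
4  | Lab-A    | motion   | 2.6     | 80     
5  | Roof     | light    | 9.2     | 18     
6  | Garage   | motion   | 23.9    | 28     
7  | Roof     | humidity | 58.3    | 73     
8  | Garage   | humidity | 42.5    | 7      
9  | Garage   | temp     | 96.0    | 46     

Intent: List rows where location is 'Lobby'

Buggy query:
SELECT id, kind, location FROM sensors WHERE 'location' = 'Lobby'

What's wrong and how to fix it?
Bug: Single quotes denote string literals in SQL; the column name is being compared as a constant string

Fix: Reference the column as location without single quotes

Corrected query:
SELECT id, kind, location FROM sensors WHERE location = 'Lobby'

Result:
id | kind     | location
---+----------+---------
3  | humidity | Lobby   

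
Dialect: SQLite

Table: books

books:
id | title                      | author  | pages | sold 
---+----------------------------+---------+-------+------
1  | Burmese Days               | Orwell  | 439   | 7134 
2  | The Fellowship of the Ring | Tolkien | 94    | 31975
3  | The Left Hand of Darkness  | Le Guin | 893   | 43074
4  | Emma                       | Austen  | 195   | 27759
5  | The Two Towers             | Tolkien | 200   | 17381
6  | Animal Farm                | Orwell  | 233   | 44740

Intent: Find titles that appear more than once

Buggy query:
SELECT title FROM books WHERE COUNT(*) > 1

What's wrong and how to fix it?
Bug: WHERE can't reference COUNT(*); aggregates are computed after WHERE

Fix: GROUP BY title, then filter groups with HAVING COUNT(*) > 1

Corrected query:
SELECT title FROM books GROUP BY title HAVING COUNT(*) > 1

Result:
(no rows)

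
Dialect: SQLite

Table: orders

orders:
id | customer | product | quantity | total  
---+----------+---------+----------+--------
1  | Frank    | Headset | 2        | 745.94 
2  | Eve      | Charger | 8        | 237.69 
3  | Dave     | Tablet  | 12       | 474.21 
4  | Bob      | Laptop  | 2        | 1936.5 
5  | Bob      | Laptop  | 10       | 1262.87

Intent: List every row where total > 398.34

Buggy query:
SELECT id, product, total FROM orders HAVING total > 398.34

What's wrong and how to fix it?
Bug: HAVING filters the output of aggregation, but this query has no GROUP BY and no aggregate functions, so SQLite rejects it (HAVING clause on a non-aggregate query); the condition here is per row

Fix: Use WHERE for row-level filtering

Corrected query:
SELECT id, product, total FROM orders WHERE total > 398.34

Result:
id | product | total  
---+---------+--------
1  | Headset | 745.94 
3  | Tablet  | 474.21 
4  | Laptop  | 1936.5 
5  | Laptop  | 1262.87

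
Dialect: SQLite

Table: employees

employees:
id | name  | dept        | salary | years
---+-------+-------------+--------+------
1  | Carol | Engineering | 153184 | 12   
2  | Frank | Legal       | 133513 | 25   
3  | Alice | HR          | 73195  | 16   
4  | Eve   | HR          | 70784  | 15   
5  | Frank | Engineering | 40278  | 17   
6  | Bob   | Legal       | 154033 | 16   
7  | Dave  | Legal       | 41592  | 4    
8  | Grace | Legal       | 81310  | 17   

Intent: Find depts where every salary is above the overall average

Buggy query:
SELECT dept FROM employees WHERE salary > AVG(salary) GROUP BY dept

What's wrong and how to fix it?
Bug: AVG() is an aggregate; it can't sit directly in WHERE

Fix: Use a subquery for AVG and a HAVING MIN(...) filter so the condition holds for every row in the group

Corrected query:
SELECT dept FROM employees GROUP BY dept HAVING MIN(salary) > (SELECT AVG(salary) FROM employees)

Result:
(no rows)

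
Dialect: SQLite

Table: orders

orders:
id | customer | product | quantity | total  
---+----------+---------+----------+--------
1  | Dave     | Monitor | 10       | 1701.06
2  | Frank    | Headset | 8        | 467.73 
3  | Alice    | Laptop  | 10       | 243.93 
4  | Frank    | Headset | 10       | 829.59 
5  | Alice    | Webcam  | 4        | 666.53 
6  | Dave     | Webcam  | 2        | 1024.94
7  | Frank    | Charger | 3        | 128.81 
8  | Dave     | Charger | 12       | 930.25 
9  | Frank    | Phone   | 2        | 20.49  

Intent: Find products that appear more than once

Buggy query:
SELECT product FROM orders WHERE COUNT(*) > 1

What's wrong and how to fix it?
Bug: WHERE can't reference COUNT(*); aggregates are computed after WHERE

Fix: Group first, then use HAVING for the count condition

Corrected query:
SELECT product FROM orders GROUP BY product HAVING COUNT(*) > 1

Result:
product
-------
Charger
Headset
Webcam 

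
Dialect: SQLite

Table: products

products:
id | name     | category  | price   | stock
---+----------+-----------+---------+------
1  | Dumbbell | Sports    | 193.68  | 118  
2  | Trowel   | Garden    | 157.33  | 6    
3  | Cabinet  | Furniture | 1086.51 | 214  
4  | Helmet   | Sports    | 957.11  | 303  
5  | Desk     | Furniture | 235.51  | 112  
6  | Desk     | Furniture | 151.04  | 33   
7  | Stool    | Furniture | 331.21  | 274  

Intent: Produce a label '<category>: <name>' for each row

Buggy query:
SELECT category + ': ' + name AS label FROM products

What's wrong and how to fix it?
Bug: '+' is numeric addition; on text columns SQLite converts them to 0 instead of concatenating

Fix: Use the || operator for string concatenation

Corrected query:
SELECT category || ': ' || name AS label FROM products

Result:
label             
------------------
Sports: Dumbbell  
Garden: Trowel    
Furniture: Cabinet
Sports: Helmet    
Furniture: Desk   
Furniture: Desk   
Furniture: Stool  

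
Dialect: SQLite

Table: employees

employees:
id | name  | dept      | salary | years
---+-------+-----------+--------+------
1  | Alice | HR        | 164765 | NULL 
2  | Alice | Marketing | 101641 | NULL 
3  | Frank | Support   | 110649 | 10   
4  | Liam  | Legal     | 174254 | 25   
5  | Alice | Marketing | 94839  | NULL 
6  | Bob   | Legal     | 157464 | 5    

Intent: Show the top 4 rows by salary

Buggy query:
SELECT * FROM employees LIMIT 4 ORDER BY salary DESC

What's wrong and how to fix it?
Bug: ORDER BY cannot follow LIMIT; LIMIT is the final clause

Fix: Sort with ORDER BY, then apply LIMIT

Corrected query:
SELECT * FROM employees ORDER BY salary DESC LIMIT 4

Result:
id | name  | dept    | salary | years
---+-------+---------+--------+------
4  | Liam  | Legal   | 174254 | 25   
1  | Alice | HR      | 164765 | NULL 
6  | Bob   | Legal   | 157464 | 5    
3  | Frank | Support | 110649 | 10   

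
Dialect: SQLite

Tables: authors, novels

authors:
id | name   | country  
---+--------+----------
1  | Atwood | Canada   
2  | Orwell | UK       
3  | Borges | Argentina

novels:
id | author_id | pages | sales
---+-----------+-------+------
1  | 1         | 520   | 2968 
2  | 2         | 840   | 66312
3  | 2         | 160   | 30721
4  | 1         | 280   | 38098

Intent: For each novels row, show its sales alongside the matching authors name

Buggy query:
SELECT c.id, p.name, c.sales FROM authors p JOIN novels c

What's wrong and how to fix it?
Bug: JOIN with no ON clause produces a cartesian product; every novels row pairs with every authors row

Fix: Add ON c.author_id = p.id to the JOIN

Corrected query:
SELECT c.id, p.name, c.sales FROM authors p JOIN novels c ON c.author_id = p.id

Result:
id | name   | sales
---+--------+------
1  | Atwood | 2968 
2  | Orwell | 66312
3  | Orwell | 30721
4  | Atwood | 38098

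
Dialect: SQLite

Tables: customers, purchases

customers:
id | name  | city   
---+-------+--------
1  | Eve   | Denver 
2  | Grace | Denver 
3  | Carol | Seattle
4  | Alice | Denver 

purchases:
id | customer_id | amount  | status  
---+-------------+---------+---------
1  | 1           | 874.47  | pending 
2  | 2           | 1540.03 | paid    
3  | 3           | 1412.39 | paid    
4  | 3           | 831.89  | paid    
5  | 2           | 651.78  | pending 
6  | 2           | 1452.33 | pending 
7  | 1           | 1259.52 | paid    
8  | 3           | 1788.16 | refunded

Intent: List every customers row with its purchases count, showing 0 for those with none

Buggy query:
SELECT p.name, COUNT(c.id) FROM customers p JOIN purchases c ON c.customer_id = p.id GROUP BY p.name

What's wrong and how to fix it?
Bug: An inner join excludes parents with zero children

Fix: Switch to LEFT JOIN to retain unmatched parent rows

Corrected query:
SELECT p.name, COUNT(c.id) FROM customers p LEFT JOIN purchases c ON c.customer_id = p.id GROUP BY p.name

Result:
name  | COUNT(c.id)
------+------------
Alice | 0          
Carol | 3          
Eve   | 2          
Grace | 3          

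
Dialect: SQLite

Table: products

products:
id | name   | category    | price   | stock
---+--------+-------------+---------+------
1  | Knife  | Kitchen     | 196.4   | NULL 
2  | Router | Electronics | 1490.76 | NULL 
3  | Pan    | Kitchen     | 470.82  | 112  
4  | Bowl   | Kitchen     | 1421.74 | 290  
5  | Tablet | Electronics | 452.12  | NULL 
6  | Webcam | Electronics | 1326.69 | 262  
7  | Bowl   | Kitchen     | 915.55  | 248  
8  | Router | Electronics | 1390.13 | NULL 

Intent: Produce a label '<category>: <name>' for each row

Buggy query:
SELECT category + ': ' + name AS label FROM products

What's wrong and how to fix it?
Bug: SQLite uses || for string concatenation; + coerces text to numbers (yielding 0)

Fix: Replace + with || to concatenate text

Corrected query:
SELECT category || ': ' || name AS label FROM products

Result:
label              
-------------------
Kitchen: Knife     
Electronics: Router
Kitchen: Pan       
Kitchen: Bowl      
Electronics: Tablet
Electronics: Webcam
Kitchen: Bowl      
Electronics: Router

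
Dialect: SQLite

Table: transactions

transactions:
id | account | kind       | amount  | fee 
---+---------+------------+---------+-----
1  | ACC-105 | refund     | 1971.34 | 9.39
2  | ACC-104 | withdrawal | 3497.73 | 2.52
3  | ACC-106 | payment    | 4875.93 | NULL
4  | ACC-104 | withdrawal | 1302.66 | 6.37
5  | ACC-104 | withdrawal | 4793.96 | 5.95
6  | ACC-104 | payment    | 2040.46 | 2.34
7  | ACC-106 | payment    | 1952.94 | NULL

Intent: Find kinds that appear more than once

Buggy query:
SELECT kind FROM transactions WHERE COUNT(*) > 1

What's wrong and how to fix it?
Bug: COUNT(*) is an aggregate and cannot be used in WHERE

Fix: GROUP BY kind, then filter groups with HAVING COUNT(*) > 1

Corrected query:
SELECT kind FROM transactions GROUP BY kind HAVING COUNT(*) > 1

Result:
kind      
----------
payment   
withdrawal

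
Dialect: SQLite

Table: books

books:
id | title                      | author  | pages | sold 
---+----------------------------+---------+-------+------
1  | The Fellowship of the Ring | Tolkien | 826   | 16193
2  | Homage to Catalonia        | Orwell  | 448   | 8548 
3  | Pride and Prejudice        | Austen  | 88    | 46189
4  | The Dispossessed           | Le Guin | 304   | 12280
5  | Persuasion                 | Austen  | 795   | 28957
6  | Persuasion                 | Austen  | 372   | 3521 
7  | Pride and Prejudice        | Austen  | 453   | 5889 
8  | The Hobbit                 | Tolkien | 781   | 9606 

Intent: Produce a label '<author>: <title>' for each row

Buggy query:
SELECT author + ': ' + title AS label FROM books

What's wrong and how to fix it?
Bug: SQLite uses || for string concatenation; + coerces text to numbers (yielding 0)

Fix: Use the || operator for string concatenation

Corrected query:
SELECT author || ': ' || title AS label FROM books

Result:
label                              
-----------------------------------
Tolkien: The Fellowship of the Ring
Orwell: Homage to Catalonia        
Austen: Pride and Prejudice        
Le Guin: The Dispossessed          
Austen: Persuasion                 
Austen: Persuasion                 
Austen: Pride and Prejudice        
Tolkien: The Hobbit                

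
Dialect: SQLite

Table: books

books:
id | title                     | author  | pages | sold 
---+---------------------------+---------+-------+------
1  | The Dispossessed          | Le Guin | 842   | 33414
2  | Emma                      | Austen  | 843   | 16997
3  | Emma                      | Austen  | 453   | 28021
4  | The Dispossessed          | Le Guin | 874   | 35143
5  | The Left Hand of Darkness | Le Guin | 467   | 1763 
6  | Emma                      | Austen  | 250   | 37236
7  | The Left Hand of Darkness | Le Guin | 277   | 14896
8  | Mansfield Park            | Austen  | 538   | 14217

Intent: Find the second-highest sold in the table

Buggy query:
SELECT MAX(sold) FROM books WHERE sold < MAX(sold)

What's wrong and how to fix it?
Bug: MAX(sold) on the right of the comparison is an aggregate-in-WHERE error

Fix: Compute the overall MAX in a subquery, then take MAX of rows below it

Corrected query:
SELECT MAX(sold) FROM books WHERE sold < (SELECT MAX(sold) FROM books)

Result:
MAX(sold)
---------
35143    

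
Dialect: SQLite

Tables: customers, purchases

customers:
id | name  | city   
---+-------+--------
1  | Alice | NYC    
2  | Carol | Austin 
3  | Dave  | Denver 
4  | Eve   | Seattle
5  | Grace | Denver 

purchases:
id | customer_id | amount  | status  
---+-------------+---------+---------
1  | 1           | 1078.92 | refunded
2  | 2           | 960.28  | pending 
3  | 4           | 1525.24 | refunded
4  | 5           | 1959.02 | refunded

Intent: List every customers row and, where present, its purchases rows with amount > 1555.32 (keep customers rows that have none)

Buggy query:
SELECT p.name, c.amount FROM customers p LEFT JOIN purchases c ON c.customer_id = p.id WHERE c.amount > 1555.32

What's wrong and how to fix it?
Bug: A WHERE condition on the right-hand table after LEFT JOIN drops unmatched parents

Fix: Put 'c.amount > 1555.32' in the JOIN's ON clause instead of WHERE

Corrected query:
SELECT p.name, c.amount FROM customers p LEFT JOIN purchases c ON c.customer_id = p.id AND c.amount > 1555.32

Result:
name  | amount 
------+--------
Alice | NULL   
Carol | NULL   
Dave  | NULL   
Eve   | NULL   
Grace | 1959.02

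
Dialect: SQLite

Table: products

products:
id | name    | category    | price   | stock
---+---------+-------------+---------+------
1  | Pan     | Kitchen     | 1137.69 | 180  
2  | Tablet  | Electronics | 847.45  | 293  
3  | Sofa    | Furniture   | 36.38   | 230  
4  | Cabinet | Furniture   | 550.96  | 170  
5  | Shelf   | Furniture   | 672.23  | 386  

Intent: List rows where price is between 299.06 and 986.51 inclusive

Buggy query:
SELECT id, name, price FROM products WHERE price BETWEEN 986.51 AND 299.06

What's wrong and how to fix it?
Bug: The bounds are reversed; BETWEEN a AND b requires a <= b to match anything

Fix: Write BETWEEN 299.06 AND 986.51

Corrected query:
SELECT id, name, price FROM products WHERE price BETWEEN 299.06 AND 986.51

Result:
id | name    | price 
---+---------+-------
2  | Tablet  | 847.45
4  | Cabinet | 550.96
5  | Shelf   | 672.23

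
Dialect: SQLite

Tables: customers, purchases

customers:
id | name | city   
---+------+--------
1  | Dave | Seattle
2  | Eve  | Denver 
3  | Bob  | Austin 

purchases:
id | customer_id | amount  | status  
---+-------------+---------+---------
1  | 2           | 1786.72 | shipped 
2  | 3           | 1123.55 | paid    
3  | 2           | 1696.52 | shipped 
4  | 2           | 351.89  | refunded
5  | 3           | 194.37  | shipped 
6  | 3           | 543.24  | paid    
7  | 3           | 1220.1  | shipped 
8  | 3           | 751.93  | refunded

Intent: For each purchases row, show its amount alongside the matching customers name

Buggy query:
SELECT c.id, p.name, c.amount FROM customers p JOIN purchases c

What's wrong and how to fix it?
Bug: JOIN with no ON clause produces a cartesian product; every purchases row pairs with every customers row

Fix: Specify the join condition linking the foreign key to the parent id

Corrected query:
SELECT c.id, p.name, c.amount FROM customers p JOIN purchases c ON c.customer_id = p.id

Result:
id | name | amount 
---+------+--------
1  | Eve  | 1786.72
2  | Bob  | 1123.55
3  | Eve  | 1696.52
4  | Eve  | 351.89 
5  | Bob  | 194.37 
6  | Bob  | 543.24 
7  | Bob  | 1220.1 
8  | Bob  | 751.93 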